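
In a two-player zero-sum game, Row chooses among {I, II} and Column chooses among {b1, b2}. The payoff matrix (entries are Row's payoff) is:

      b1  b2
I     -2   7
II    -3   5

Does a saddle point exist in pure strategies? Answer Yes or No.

Yes

Row minima: I → -2, II → -3; maximin = -2.
Column maxima: b1 → -2, b2 → 7; minimax = -2.
maximin = minimax = -2, so a saddle point exists.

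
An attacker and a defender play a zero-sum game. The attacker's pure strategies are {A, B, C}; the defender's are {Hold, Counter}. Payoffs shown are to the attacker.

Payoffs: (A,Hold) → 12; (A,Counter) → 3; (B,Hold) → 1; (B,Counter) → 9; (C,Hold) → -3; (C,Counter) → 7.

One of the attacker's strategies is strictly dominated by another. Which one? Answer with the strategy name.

C

B gives a strictly higher payoff than C against every column: 1 > -3, 9 > 7.
So C is strictly dominated and the attacker never plays it.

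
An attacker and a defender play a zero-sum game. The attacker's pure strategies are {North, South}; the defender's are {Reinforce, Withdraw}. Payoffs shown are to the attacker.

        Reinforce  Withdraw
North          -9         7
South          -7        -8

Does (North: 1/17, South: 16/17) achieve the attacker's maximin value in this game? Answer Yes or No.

Against Reinforce this mix gives (1/17)·(-9) + (16/17)·(-7) = -121/17.
Against Withdraw this mix gives (1/17)·7 + (16/17)·(-8) = -121/17.
All of the defender's active replies (Reinforce, Withdraw) yield -121/17, and no column does worse for the attacker. The mix makes the defender indifferent and guarantees -121/17, so it is optimal.

Yes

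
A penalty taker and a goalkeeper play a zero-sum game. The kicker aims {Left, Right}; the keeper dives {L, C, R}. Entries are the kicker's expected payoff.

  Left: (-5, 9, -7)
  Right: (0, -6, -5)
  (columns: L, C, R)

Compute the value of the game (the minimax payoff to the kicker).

Row minima: Left → -7, Right → -6; maximin = -6.
Column maxima: L → 0, C → 9, R → -5; minimax = -5.
-6 ≠ -5, so there is no saddle point; optimal play is mixed.
L is strictly dominated by R (it gives the kicker strictly more in every row), so the keeper never plays it.
On the remaining 2×2 (Left, Right vs C, R):
Let the kicker play Left with probability p. Expected payoff against C: 9p + (-6)(1−p) = 15p − 6; against R: (-7)p + (-5)(1−p) = −2p − 5.
Setting these equal: 15p − 6 = −2p − 5 ⇒ 17p = 1 ⇒ p = 1/17, and the value is (15)·(1/17) − 6 = -87/17.
For the keeper: with q = P(C), equating Left's and Right's payoffs gives 16q − 7 = −q − 5 ⇒ q = 2/17.

-87/17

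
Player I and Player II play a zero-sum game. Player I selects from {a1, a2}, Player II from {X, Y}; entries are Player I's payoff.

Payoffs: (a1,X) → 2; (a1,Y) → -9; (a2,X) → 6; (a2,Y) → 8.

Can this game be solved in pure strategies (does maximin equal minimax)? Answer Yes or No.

Row minima: a1 → -9, a2 → 6; maximin = 6.
Column maxima: X → 6, Y → 8; minimax = 6.
maximin = minimax = 6, so a saddle point exists.

Yes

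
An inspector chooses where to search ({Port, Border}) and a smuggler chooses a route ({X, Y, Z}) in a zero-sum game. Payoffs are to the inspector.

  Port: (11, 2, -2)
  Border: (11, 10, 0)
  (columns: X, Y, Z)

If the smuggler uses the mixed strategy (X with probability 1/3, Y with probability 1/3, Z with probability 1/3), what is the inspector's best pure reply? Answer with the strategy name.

Expected payoff of Port: (1/3)·11 + (1/3)·2 + (1/3)·(-2) = 11/3.
Expected payoff of Border: (1/3)·11 + (1/3)·10 + (1/3)·0 = 7.
The largest is 7, so the inspector's best response is Border.

Border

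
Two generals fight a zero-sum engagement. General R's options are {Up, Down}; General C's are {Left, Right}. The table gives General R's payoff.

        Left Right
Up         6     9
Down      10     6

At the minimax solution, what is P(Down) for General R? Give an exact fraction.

Row minima: Up → 6, Down → 6; maximin = 6.
Column maxima: Left → 10, Right → 9; minimax = 9.
6 ≠ 9, so there is no saddle point; optimal play is mixed.
Let General R play Up with probability p. Expected payoff against Left: 6p + 10(1−p) = −4p + 10; against Right: 9p + 6(1−p) = 3p + 6.
Setting these equal: −4p + 10 = 3p + 6 ⇒ −7p = -4 ⇒ p = 4/7, and the value is (-4)·(4/7) + 10 = 54/7.
For General C: with q = P(Left), equating Up's and Down's payoffs gives −3q + 9 = 4q + 6 ⇒ q = 3/7.

3/7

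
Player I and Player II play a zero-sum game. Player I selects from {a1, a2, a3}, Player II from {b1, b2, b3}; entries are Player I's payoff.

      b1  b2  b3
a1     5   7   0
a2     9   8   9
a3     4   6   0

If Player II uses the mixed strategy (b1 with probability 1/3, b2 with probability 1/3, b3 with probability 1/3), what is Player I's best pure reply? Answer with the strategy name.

Expected payoff of a1: (1/3)·5 + (1/3)·7 + (1/3)·0 = 4.
Expected payoff of a2: (1/3)·9 + (1/3)·8 + (1/3)·9 = 26/3.
Expected payoff of a3: (1/3)·4 + (1/3)·6 + (1/3)·0 = 10/3.
The largest is 26/3, so Player I's best response is a2.

a2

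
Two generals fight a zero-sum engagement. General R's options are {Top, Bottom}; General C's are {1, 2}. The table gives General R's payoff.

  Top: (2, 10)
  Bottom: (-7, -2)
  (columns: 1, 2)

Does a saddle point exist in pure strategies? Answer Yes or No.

Row minima: Top → 2, Bottom → -7; maximin = 2.
Column maxima: 1 → 2, 2 → 10; minimax = 2.
maximin = minimax = 2, so a saddle point exists.

Yes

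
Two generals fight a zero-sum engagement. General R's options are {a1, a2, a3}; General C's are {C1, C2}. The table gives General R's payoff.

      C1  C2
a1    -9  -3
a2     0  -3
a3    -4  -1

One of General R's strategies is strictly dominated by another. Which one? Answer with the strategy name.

a1

a3 gives a strictly higher payoff than a1 against every column: -4 > -9, -1 > -3.
So a1 is strictly dominated and General R never plays it.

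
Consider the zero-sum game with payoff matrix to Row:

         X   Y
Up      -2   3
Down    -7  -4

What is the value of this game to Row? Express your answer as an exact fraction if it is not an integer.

Row minima: Up → -2, Down → -7; maximin = -2.
Column maxima: X → -2, Y → 3; minimax = -2.
Since maximin = minimax = -2, there is a saddle point and the value is -2.

-2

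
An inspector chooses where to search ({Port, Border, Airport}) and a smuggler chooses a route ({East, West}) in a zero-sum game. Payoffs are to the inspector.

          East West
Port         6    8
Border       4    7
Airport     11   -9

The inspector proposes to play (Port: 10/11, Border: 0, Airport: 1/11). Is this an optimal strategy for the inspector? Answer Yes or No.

Yes

Against East this mix gives (10/11)·6 + (1/11)·11 = 71/11.
Against West this mix gives (10/11)·8 + (1/11)·(-9) = 71/11.
All of the smuggler's active replies (East, West) yield 71/11, and no column does worse for the inspector. The mix makes the smuggler indifferent and guarantees 71/11, so it is optimal.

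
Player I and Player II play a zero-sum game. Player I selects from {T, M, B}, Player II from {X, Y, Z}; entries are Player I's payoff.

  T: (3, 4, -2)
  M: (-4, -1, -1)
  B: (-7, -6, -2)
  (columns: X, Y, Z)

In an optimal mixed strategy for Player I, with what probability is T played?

Row minima: T → -2, M → -4, B → -7; maximin = -2.
Column maxima: X → 3, Y → 4, Z → -1; minimax = -1.
-2 ≠ -1, so there is no saddle point; optimal play is mixed.
B is strictly dominated by M, so Player I never plays it.
Y is strictly dominated by X (it gives Player I strictly more in every row), so Player II never plays it.
On the remaining 2×2 (T, M vs X, Z):
Let Player I play T with probability p. Expected payoff against X: 3p + (-4)(1−p) = 7p − 4; against Z: (-2)p + (-1)(1−p) = −p − 1.
Setting these equal: 7p − 4 = −p − 1 ⇒ 8p = 3 ⇒ p = 3/8, and the value is (7)·(3/8) − 4 = -11/8.
For Player II: with q = P(X), equating T's and M's payoffs gives 5q − 2 = −3q − 1 ⇒ q = 1/8.

3/8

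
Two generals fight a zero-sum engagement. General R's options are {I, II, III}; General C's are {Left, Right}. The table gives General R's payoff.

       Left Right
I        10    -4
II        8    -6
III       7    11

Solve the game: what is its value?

23/3

Row minima: I → -4, II → -6, III → 7; maximin = 7.
Column maxima: Left → 10, Right → 11; minimax = 10.
7 ≠ 10, so there is no saddle point; optimal play is mixed.
II is strictly dominated by I, so General R never plays it.
On the remaining 2×2 (I, III vs Left, Right):
Let General R play I with probability p. Expected payoff against Left: 10p + 7(1−p) = 3p + 7; against Right: (-4)p + 11(1−p) = −15p + 11.
Setting these equal: 3p + 7 = −15p + 11 ⇒ 18p = 4 ⇒ p = 2/9, and the value is (3)·(2/9) + 7 = 23/3.
For General C: with q = P(Left), equating I's and III's payoffs gives 14q − 4 = −4q + 11 ⇒ q = 5/6.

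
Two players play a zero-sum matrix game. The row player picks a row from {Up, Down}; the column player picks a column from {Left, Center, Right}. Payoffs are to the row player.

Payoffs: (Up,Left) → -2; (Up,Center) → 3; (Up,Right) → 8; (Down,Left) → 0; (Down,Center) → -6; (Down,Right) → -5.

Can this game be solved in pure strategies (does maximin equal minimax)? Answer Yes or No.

No

Row minima: Up → -2, Down → -6; maximin = -2.
Column maxima: Left → 0, Center → 3, Right → 8; minimax = 0.
-2 ≠ 0, so no pure-strategy equilibrium exists.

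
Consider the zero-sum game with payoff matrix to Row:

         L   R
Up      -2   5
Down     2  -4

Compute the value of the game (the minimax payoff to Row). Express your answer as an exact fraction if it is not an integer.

2/13

Row minima: Up → -2, Down → -4; maximin = -2.
Column maxima: L → 2, R → 5; minimax = 2.
-2 ≠ 2, so there is no saddle point; optimal play is mixed.
Let Row play Up with probability p. Expected payoff against L: (-2)p + 2(1−p) = −4p + 2; against R: 5p + (-4)(1−p) = 9p − 4.
Setting these equal: −4p + 2 = 9p − 4 ⇒ −13p = -6 ⇒ p = 6/13, and the value is (-4)·(6/13) + 2 = 2/13.
For Column: with q = P(L), equating Up's and Down's payoffs gives −7q + 5 = 6q − 4 ⇒ q = 9/13.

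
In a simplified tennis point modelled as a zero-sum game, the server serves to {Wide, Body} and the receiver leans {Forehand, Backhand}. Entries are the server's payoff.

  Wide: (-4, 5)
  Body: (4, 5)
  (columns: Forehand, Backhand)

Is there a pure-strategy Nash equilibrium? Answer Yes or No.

Yes

Row minima: Wide → -4, Body → 4; maximin = 4.
Column maxima: Forehand → 4, Backhand → 5; minimax = 4.
maximin = minimax = 4, so a saddle point exists.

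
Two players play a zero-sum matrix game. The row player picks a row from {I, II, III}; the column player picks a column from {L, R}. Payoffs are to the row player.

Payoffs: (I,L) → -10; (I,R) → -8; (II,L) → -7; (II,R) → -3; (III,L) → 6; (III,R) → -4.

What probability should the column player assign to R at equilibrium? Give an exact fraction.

13/14

Row minima: I → -10, II → -7, III → -4; maximin = -4.
Column maxima: L → 6, R → -3; minimax = -3.
-4 ≠ -3, so there is no saddle point; optimal play is mixed.
I is strictly dominated by II, so the row player never plays it.
On the remaining 2×2 (II, III vs L, R):
Let the row player play II with probability p. Expected payoff against L: (-7)p + 6(1−p) = −13p + 6; against R: (-3)p + (-4)(1−p) = p − 4.
Setting these equal: −13p + 6 = p − 4 ⇒ −14p = -10 ⇒ p = 5/7, and the value is (-13)·(5/7) + 6 = -23/7.
For the column player: with q = P(L), equating II's and III's payoffs gives −4q − 3 = 10q − 4 ⇒ q = 1/14.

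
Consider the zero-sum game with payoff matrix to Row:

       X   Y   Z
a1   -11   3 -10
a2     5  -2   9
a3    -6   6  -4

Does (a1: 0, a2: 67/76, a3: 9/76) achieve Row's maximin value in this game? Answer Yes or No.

Against X this mix gives (67/76)·5 + (9/76)·(-6) = 281/76.
Against Y this mix gives (67/76)·(-2) + (9/76)·6 = -20/19.
Against Z this mix gives (67/76)·9 + (9/76)·(-4) = 567/76.
Column will play Y, holding Row to -20/19. Shifting weight toward the row that does better against Y would raise this floor (the equalizing mix achieves 18/19 against both Y and X), so the proposed strategy is not optimal.

No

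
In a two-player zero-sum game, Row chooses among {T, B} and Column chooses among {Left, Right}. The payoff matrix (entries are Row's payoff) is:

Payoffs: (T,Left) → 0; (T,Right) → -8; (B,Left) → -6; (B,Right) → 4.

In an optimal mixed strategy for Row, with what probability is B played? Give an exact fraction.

4/9

Row minima: T → -8, B → -6; maximin = -6.
Column maxima: Left → 0, Right → 4; minimax = 0.
-6 ≠ 0, so there is no saddle point; optimal play is mixed.
Let Row play T with probability p. Expected payoff against Left: 0p + (-6)(1−p) = 6p − 6; against Right: (-8)p + 4(1−p) = −12p + 4.
Setting these equal: 6p − 6 = −12p + 4 ⇒ 18p = 10 ⇒ p = 5/9, and the value is (6)·(5/9) − 6 = -8/3.
For Column: with q = P(Left), equating T's and B's payoffs gives 8q − 8 = −10q + 4 ⇒ q = 2/3.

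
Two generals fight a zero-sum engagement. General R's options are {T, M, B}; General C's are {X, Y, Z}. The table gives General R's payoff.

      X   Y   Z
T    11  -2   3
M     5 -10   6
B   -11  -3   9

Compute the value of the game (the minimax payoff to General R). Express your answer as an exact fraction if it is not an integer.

-2

Row minima: T → -2, M → -10, B → -11; maximin = -2.
Column maxima: X → 11, Y → -2, Z → 9; minimax = -2.
Since maximin = minimax = -2, there is a saddle point and the value is -2.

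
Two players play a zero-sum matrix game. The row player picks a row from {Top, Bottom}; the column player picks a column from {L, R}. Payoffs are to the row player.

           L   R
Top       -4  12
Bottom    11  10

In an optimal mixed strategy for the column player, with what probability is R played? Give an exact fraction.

Row minima: Top → -4, Bottom → 10; maximin = 10.
Column maxima: L → 11, R → 12; minimax = 11.
10 ≠ 11, so there is no saddle point; optimal play is mixed.
Let the row player play Top with probability p. Expected payoff against L: (-4)p + 11(1−p) = −15p + 11; against R: 12p + 10(1−p) = 2p + 10.
Setting these equal: −15p + 11 = 2p + 10 ⇒ −17p = -1 ⇒ p = 1/17, and the value is (-15)·(1/17) + 11 = 172/17.
For the column player: with q = P(L), equating Top's and Bottom's payoffs gives −16q + 12 = q + 10 ⇒ q = 2/17.

15/17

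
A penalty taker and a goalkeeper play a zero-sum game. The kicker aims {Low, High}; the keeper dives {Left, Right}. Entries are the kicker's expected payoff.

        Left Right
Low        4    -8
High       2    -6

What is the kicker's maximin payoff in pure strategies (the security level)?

Row minima: Low → -8, High → -6.
The best of these is -6.

-6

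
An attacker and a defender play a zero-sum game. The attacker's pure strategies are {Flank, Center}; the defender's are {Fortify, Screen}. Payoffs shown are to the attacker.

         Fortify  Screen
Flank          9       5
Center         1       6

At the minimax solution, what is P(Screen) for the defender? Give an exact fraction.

Row minima: Flank → 5, Center → 1; maximin = 5.
Column maxima: Fortify → 9, Screen → 6; minimax = 6.
5 ≠ 6, so there is no saddle point; optimal play is mixed.
Let the attacker play Flank with probability p. Expected payoff against Fortify: 9p + 1(1−p) = 8p + 1; against Screen: 5p + 6(1−p) = −p + 6.
Setting these equal: 8p + 1 = −p + 6 ⇒ 9p = 5 ⇒ p = 5/9, and the value is (8)·(5/9) + 1 = 49/9.
For the defender: with q = P(Fortify), equating Flank's and Center's payoffs gives 4q + 5 = −5q + 6 ⇒ q = 1/9.

8/9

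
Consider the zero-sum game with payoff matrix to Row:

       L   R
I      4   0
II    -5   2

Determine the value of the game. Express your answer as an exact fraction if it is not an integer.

8/11

Row minima: I → 0, II → -5; maximin = 0.
Column maxima: L → 4, R → 2; minimax = 2.
0 ≠ 2, so there is no saddle point; optimal play is mixed.
Let Row play I with probability p. Expected payoff against L: 4p + (-5)(1−p) = 9p − 5; against R: 0p + 2(1−p) = −2p + 2.
Setting these equal: 9p − 5 = −2p + 2 ⇒ 11p = 7 ⇒ p = 7/11, and the value is (9)·(7/11) − 5 = 8/11.
For Column: with q = P(L), equating I's and II's payoffs gives 4q = −7q + 2 ⇒ q = 2/11.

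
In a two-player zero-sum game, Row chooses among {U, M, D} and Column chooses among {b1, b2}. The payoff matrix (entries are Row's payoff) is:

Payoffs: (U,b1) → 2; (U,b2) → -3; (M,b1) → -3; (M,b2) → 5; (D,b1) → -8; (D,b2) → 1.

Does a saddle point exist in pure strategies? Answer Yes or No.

Row minima: U → -3, M → -3, D → -8; maximin = -3.
Column maxima: b1 → 2, b2 → 5; minimax = 2.
-3 ≠ 2, so no pure-strategy equilibrium exists.

No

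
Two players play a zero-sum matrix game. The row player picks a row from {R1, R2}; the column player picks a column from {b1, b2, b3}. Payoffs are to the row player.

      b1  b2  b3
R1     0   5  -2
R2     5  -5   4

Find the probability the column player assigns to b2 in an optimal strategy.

3/8

Row minima: R1 → -2, R2 → -5; maximin = -2.
Column maxima: b1 → 5, b2 → 5, b3 → 4; minimax = 4.
-2 ≠ 4, so there is no saddle point; optimal play is mixed.
b1 is strictly dominated by b3 (it gives the row player strictly more in every row), so the column player never plays it.
On the remaining 2×2 (R1, R2 vs b2, b3):
Let the row player play R1 with probability p. Expected payoff against b2: 5p + (-5)(1−p) = 10p − 5; against b3: (-2)p + 4(1−p) = −6p + 4.
Setting these equal: 10p − 5 = −6p + 4 ⇒ 16p = 9 ⇒ p = 9/16, and the value is (10)·(9/16) − 5 = 5/8.
For the column player: with q = P(b2), equating R1's and R2's payoffs gives 7q − 2 = −9q + 4 ⇒ q = 3/8.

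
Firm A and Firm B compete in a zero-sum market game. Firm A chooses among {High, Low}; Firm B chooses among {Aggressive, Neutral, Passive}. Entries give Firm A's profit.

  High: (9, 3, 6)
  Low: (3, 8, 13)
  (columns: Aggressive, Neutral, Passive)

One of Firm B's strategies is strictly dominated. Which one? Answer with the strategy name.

Passive

Neutral holds Firm A's payoff strictly below Passive in every row: 3 < 6, 8 < 13.
So Passive is strictly dominated for Firm B.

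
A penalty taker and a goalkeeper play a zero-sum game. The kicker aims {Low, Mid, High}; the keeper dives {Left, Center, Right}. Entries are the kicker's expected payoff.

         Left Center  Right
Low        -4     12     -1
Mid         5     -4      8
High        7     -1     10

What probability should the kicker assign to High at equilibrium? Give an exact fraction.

Row minima: Low → -4, Mid → -4, High → -1; maximin = -1.
Column maxima: Left → 7, Center → 12, Right → 10; minimax = 7.
-1 ≠ 7, so there is no saddle point; optimal play is mixed.
Mid is strictly dominated by High, so the kicker never plays it.
Right is strictly dominated by Left (it gives the kicker strictly more in every row), so the keeper never plays it.
On the remaining 2×2 (Low, High vs Left, Center):
Let the kicker play Low with probability p. Expected payoff against Left: (-4)p + 7(1−p) = −11p + 7; against Center: 12p + (-1)(1−p) = 13p − 1.
Setting these equal: −11p + 7 = 13p − 1 ⇒ −24p = -8 ⇒ p = 1/3, and the value is (-11)·(1/3) + 7 = 10/3.
For the keeper: with q = P(Left), equating Low's and High's payoffs gives −16q + 12 = 8q − 1 ⇒ q = 13/24.

2/3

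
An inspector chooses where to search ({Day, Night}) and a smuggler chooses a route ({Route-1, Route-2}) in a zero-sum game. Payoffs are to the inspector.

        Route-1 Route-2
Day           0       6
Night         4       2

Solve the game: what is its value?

3

Row minima: Day → 0, Night → 2; maximin = 2.
Column maxima: Route-1 → 4, Route-2 → 6; minimax = 4.
2 ≠ 4, so there is no saddle point; optimal play is mixed.
Let the inspector play Day with probability p. Expected payoff against Route-1: 0p + 4(1−p) = −4p + 4; against Route-2: 6p + 2(1−p) = 4p + 2.
Setting these equal: −4p + 4 = 4p + 2 ⇒ −8p = -2 ⇒ p = 1/4, and the value is (-4)·(1/4) + 4 = 3.
For the smuggler: with q = P(Route-1), equating Day's and Night's payoffs gives −6q + 6 = 2q + 2 ⇒ q = 1/2.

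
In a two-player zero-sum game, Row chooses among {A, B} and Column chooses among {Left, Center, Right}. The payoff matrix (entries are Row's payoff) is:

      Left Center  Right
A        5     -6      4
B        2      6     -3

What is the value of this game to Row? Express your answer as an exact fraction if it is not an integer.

Row minima: A → -6, B → -3; maximin = -3.
Column maxima: Left → 5, Center → 6, Right → 4; minimax = 4.
-3 ≠ 4, so there is no saddle point; optimal play is mixed.
Left is strictly dominated by Right (it gives Row strictly more in every row), so Column never plays it.
On the remaining 2×2 (A, B vs Center, Right):
Let Row play A with probability p. Expected payoff against Center: (-6)p + 6(1−p) = −12p + 6; against Right: 4p + (-3)(1−p) = 7p − 3.
Setting these equal: −12p + 6 = 7p − 3 ⇒ −19p = -9 ⇒ p = 9/19, and the value is (-12)·(9/19) + 6 = 6/19.
For Column: with q = P(Center), equating A's and B's payoffs gives −10q + 4 = 9q − 3 ⇒ q = 7/19.

6/19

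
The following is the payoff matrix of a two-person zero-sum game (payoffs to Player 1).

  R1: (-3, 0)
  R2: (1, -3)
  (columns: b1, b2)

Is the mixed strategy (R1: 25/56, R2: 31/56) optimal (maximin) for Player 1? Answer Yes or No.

Against b1 this mix gives (25/56)·(-3) + (31/56)·1 = -11/14.
Against b2 this mix gives (25/56)·0 + (31/56)·(-3) = -93/56.
Player 2 will play b2, holding Player 1 to -93/56. Shifting weight toward the row that does better against b2 would raise this floor (the equalizing mix achieves -9/7 against both b2 and b1), so the proposed strategy is not optimal.

No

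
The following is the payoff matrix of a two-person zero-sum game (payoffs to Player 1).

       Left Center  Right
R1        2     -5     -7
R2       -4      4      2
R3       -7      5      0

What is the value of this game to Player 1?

-8/5

Row minima: R1 → -7, R2 → -4, R3 → -7; maximin = -4.
Column maxima: Left → 2, Center → 5, Right → 2; minimax = 2.
-4 ≠ 2, so there is no saddle point; optimal play is mixed.
Center is strictly dominated by Right (it gives Player 1 strictly more in every row), so Player 2 never plays it.
With Center eliminated, R3 is strictly dominated by R2 (R2 gives Player 1 strictly more in every remaining column), so Player 1 never plays it.
On the remaining 2×2 (R1, R2 vs Left, Right):
Let Player 1 play R1 with probability p. Expected payoff against Left: 2p + (-4)(1−p) = 6p − 4; against Right: (-7)p + 2(1−p) = −9p + 2.
Setting these equal: 6p − 4 = −9p + 2 ⇒ 15p = 6 ⇒ p = 2/5, and the value is (6)·(2/5) − 4 = -8/5.
For Player 2: with q = P(Left), equating R1's and R2's payoffs gives 9q − 7 = −6q + 2 ⇒ q = 3/5.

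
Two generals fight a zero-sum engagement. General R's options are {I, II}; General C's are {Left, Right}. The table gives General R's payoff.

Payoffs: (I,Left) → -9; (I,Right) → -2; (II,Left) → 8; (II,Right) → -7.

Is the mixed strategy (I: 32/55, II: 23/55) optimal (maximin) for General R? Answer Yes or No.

No

Against Left this mix gives (32/55)·(-9) + (23/55)·8 = -104/55.
Against Right this mix gives (32/55)·(-2) + (23/55)·(-7) = -45/11.
General C will play Right, holding General R to -45/11. Shifting weight toward the row that does better against Right would raise this floor (the equalizing mix achieves -79/22 against both Right and Left), so the proposed strategy is not optimal.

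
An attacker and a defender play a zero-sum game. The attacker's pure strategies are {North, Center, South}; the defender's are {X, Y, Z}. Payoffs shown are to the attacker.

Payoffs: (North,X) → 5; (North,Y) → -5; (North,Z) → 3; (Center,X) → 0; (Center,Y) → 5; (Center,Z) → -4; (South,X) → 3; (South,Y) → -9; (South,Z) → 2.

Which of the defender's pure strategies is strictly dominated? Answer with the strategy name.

X

Z holds the attacker's payoff strictly below X in every row: 3 < 5, -4 < 0, 2 < 3.
So X is strictly dominated for the defender.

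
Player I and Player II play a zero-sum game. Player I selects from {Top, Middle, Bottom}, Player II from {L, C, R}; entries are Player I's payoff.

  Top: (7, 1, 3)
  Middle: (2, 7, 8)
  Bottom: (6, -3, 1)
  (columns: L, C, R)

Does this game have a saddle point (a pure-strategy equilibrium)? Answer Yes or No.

Row minima: Top → 1, Middle → 2, Bottom → -3; maximin = 2.
Column maxima: L → 7, C → 7, R → 8; minimax = 7.
2 ≠ 7, so no pure-strategy equilibrium exists.

No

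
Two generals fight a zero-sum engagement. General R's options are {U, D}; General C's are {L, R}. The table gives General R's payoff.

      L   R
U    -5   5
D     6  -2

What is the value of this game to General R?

Row minima: U → -5, D → -2; maximin = -2.
Column maxima: L → 6, R → 5; minimax = 5.
-2 ≠ 5, so there is no saddle point; optimal play is mixed.
Let General R play U with probability p. Expected payoff against L: (-5)p + 6(1−p) = −11p + 6; against R: 5p + (-2)(1−p) = 7p − 2.
Setting these equal: −11p + 6 = 7p − 2 ⇒ −18p = -8 ⇒ p = 4/9, and the value is (-11)·(4/9) + 6 = 10/9.
For General C: with q = P(L), equating U's and D's payoffs gives −10q + 5 = 8q − 2 ⇒ q = 7/18.

10/9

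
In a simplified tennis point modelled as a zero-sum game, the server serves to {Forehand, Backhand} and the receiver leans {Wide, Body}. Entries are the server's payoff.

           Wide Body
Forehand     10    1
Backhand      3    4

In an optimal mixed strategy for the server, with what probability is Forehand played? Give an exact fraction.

Row minima: Forehand → 1, Backhand → 3; maximin = 3.
Column maxima: Wide → 10, Body → 4; minimax = 4.
3 ≠ 4, so there is no saddle point; optimal play is mixed.
Let the server play Forehand with probability p. Expected payoff against Wide: 10p + 3(1−p) = 7p + 3; against Body: 1p + 4(1−p) = −3p + 4.
Setting these equal: 7p + 3 = −3p + 4 ⇒ 10p = 1 ⇒ p = 1/10, and the value is (7)·(1/10) + 3 = 37/10.
For the receiver: with q = P(Wide), equating Forehand's and Backhand's payoffs gives 9q + 1 = −q + 4 ⇒ q = 3/10.

1/10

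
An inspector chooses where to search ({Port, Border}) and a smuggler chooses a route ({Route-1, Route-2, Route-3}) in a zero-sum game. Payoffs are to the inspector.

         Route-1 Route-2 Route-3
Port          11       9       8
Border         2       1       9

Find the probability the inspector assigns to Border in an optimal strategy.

1/9

Row minima: Port → 8, Border → 1; maximin = 8.
Column maxima: Route-1 → 11, Route-2 → 9, Route-3 → 9; minimax = 9.
8 ≠ 9, so there is no saddle point; optimal play is mixed.
Route-1 is strictly dominated by Route-2 (it gives the inspector strictly more in every row), so the smuggler never plays it.
On the remaining 2×2 (Port, Border vs Route-2, Route-3):
Let the inspector play Port with probability p. Expected payoff against Route-2: 9p + 1(1−p) = 8p + 1; against Route-3: 8p + 9(1−p) = −p + 9.
Setting these equal: 8p + 1 = −p + 9 ⇒ 9p = 8 ⇒ p = 8/9, and the value is (8)·(8/9) + 1 = 73/9.
For the smuggler: with q = P(Route-2), equating Port's and Border's payoffs gives q + 8 = −8q + 9 ⇒ q = 1/9.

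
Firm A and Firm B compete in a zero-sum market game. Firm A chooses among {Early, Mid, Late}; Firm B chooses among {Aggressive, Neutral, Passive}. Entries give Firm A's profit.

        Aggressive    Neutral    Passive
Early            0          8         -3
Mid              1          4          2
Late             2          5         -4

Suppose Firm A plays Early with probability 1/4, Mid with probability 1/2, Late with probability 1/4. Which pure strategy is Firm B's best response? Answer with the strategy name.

If Firm B plays Aggressive, Firm A's expected payoff is (1/4)·0 + (1/2)·1 + (1/4)·2 = 1.
If Firm B plays Neutral, Firm A's expected payoff is (1/4)·8 + (1/2)·4 + (1/4)·5 = 21/4.
If Firm B plays Passive, Firm A's expected payoff is (1/4)·(-3) + (1/2)·2 + (1/4)·(-4) = -3/4.
Firm B minimizes Firm A's payoff; the smallest is -3/4, so the best response is Passive.

Passive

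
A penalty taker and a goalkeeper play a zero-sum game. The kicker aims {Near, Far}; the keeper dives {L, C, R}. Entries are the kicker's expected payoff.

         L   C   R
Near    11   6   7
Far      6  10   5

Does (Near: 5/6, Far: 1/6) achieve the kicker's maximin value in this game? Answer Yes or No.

Against L this mix gives (5/6)·11 + (1/6)·6 = 61/6.
Against C this mix gives (5/6)·6 + (1/6)·10 = 20/3.
Against R this mix gives (5/6)·7 + (1/6)·5 = 20/3.
All of the keeper's active replies (C, R) yield 20/3, and no column does worse for the kicker. The mix makes the keeper indifferent and guarantees 20/3, so it is optimal.

Yes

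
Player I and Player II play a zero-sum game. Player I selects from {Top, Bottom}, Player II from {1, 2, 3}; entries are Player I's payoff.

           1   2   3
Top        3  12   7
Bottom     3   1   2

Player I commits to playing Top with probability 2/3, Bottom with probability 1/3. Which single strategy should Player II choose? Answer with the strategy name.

1

If Player II plays 1, Player I's expected payoff is (2/3)·3 + (1/3)·3 = 3.
If Player II plays 2, Player I's expected payoff is (2/3)·12 + (1/3)·1 = 25/3.
If Player II plays 3, Player I's expected payoff is (2/3)·7 + (1/3)·2 = 16/3.
Player II minimizes Player I's payoff; the smallest is 3, so the best response is 1.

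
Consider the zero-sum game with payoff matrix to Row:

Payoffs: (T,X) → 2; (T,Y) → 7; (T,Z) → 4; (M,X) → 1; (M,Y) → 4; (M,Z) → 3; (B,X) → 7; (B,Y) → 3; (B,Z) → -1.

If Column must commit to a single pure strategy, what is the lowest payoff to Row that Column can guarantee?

4

Column maxima: X → 7, Y → 7, Z → 4.
The smallest of these is 4.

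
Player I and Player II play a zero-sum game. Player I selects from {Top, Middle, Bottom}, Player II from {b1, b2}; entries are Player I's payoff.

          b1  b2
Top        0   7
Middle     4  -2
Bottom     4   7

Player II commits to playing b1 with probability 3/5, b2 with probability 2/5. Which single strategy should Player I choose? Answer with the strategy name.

Expected payoff of Top: (3/5)·0 + (2/5)·7 = 14/5.
Expected payoff of Middle: (3/5)·4 + (2/5)·(-2) = 8/5.
Expected payoff of Bottom: (3/5)·4 + (2/5)·7 = 26/5.
The largest is 26/5, so Player I's best response is Bottom.

Bottom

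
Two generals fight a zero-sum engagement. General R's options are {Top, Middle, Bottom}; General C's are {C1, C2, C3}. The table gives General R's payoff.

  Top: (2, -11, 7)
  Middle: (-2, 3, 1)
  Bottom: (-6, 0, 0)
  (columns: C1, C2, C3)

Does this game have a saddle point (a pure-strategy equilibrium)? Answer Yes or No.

No

Row minima: Top → -11, Middle → -2, Bottom → -6; maximin = -2.
Column maxima: C1 → 2, C2 → 3, C3 → 7; minimax = 2.
-2 ≠ 2, so no pure-strategy equilibrium exists.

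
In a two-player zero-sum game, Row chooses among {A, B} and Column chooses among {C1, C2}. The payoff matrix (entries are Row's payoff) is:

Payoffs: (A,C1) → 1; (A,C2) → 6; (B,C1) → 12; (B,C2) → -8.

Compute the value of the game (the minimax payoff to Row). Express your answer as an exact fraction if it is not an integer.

16/5

Row minima: A → 1, B → -8; maximin = 1.
Column maxima: C1 → 12, C2 → 6; minimax = 6.
1 ≠ 6, so there is no saddle point; optimal play is mixed.
Let Row play A with probability p. Expected payoff against C1: 1p + 12(1−p) = −11p + 12; against C2: 6p + (-8)(1−p) = 14p − 8.
Setting these equal: −11p + 12 = 14p − 8 ⇒ −25p = -20 ⇒ p = 4/5, and the value is (-11)·(4/5) + 12 = 16/5.
For Column: with q = P(C1), equating A's and B's payoffs gives −5q + 6 = 20q − 8 ⇒ q = 14/25.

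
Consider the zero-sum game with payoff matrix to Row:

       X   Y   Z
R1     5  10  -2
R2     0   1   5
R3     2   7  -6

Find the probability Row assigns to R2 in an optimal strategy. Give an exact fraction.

7/12

Row minima: R1 → -2, R2 → 0, R3 → -6; maximin = 0.
Column maxima: X → 5, Y → 10, Z → 5; minimax = 5.
0 ≠ 5, so there is no saddle point; optimal play is mixed.
R3 is strictly dominated by R1, so Row never plays it.
Y is strictly dominated by X (it gives Row strictly more in every row), so Column never plays it.
On the remaining 2×2 (R1, R2 vs X, Z):
Let Row play R1 with probability p. Expected payoff against X: 5p + 0(1−p) = 5p; against Z: (-2)p + 5(1−p) = −7p + 5.
Setting these equal: 5p = −7p + 5 ⇒ 12p = 5 ⇒ p = 5/12, and the value is (5)·(5/12) = 25/12.
For Column: with q = P(X), equating R1's and R2's payoffs gives 7q − 2 = −5q + 5 ⇒ q = 7/12.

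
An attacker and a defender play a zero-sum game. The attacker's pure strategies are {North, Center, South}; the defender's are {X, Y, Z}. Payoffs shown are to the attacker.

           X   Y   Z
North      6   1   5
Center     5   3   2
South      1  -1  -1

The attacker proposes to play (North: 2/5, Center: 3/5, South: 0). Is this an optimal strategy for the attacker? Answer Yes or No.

No

Against X this mix gives (2/5)·6 + (3/5)·5 = 27/5.
Against Y this mix gives (2/5)·1 + (3/5)·3 = 11/5.
Against Z this mix gives (2/5)·5 + (3/5)·2 = 16/5.
The defender will play Y, holding the attacker to 11/5. Shifting weight toward the row that does better against Y would raise this floor (the equalizing mix achieves 13/5 against both Y and Z), so the proposed strategy is not optimal.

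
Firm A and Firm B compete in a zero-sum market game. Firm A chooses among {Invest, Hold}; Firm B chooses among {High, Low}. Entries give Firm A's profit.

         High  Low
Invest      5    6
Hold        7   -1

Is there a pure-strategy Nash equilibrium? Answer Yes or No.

No

Row minima: Invest → 5, Hold → -1; maximin = 5.
Column maxima: High → 7, Low → 6; minimax = 6.
5 ≠ 6, so no pure-strategy equilibrium exists.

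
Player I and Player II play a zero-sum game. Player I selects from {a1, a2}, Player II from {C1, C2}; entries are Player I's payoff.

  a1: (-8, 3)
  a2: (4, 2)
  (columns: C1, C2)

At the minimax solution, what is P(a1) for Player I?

2/13

Row minima: a1 → -8, a2 → 2; maximin = 2.
Column maxima: C1 → 4, C2 → 3; minimax = 3.
2 ≠ 3, so there is no saddle point; optimal play is mixed.
Let Player I play a1 with probability p. Expected payoff against C1: (-8)p + 4(1−p) = −12p + 4; against C2: 3p + 2(1−p) = p + 2.
Setting these equal: −12p + 4 = p + 2 ⇒ −13p = -2 ⇒ p = 2/13, and the value is (-12)·(2/13) + 4 = 28/13.
For Player II: with q = P(C1), equating a1's and a2's payoffs gives −11q + 3 = 2q + 2 ⇒ q = 1/13.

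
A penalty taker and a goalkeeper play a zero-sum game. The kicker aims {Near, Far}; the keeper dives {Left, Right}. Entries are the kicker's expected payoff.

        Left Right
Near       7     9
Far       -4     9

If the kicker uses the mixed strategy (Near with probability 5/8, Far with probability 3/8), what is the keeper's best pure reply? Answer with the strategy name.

If the keeper plays Left, the kicker's expected payoff is (5/8)·7 + (3/8)·(-4) = 23/8.
If the keeper plays Right, the kicker's expected payoff is (5/8)·9 + (3/8)·9 = 9.
The keeper minimizes the kicker's payoff; the smallest is 23/8, so the best response is Left.

Left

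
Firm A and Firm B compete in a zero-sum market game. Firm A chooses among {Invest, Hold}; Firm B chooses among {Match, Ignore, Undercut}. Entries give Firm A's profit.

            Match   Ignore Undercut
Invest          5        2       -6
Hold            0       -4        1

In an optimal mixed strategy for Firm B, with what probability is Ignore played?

Row minima: Invest → -6, Hold → -4; maximin = -4.
Column maxima: Match → 5, Ignore → 2, Undercut → 1; minimax = 1.
-4 ≠ 1, so there is no saddle point; optimal play is mixed.
Match is strictly dominated by Ignore (it gives Firm A strictly more in every row), so Firm B never plays it.
On the remaining 2×2 (Invest, Hold vs Ignore, Undercut):
Let Firm A play Invest with probability p. Expected payoff against Ignore: 2p + (-4)(1−p) = 6p − 4; against Undercut: (-6)p + 1(1−p) = −7p + 1.
Setting these equal: 6p − 4 = −7p + 1 ⇒ 13p = 5 ⇒ p = 5/13, and the value is (6)·(5/13) − 4 = -22/13.
For Firm B: with q = P(Ignore), equating Invest's and Hold's payoffs gives 8q − 6 = −5q + 1 ⇒ q = 7/13.

7/13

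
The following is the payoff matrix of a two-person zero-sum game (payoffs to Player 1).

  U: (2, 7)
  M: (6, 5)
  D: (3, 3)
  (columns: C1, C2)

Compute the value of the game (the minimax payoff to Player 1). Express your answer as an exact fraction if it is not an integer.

Row minima: U → 2, M → 5, D → 3; maximin = 5.
Column maxima: C1 → 6, C2 → 7; minimax = 6.
5 ≠ 6, so there is no saddle point; optimal play is mixed.
D is strictly dominated by M, so Player 1 never plays it.
On the remaining 2×2 (U, M vs C1, C2):
Let Player 1 play U with probability p. Expected payoff against C1: 2p + 6(1−p) = −4p + 6; against C2: 7p + 5(1−p) = 2p + 5.
Setting these equal: −4p + 6 = 2p + 5 ⇒ −6p = -1 ⇒ p = 1/6, and the value is (-4)·(1/6) + 6 = 16/3.
For Player 2: with q = P(C1), equating U's and M's payoffs gives −5q + 7 = q + 5 ⇒ q = 1/3.

16/3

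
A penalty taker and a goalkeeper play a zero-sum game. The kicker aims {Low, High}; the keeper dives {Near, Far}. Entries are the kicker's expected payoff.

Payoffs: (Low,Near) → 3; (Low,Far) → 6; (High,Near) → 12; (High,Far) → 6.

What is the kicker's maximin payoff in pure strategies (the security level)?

6

Row minima: Low → 3, High → 6.
The best of these is 6.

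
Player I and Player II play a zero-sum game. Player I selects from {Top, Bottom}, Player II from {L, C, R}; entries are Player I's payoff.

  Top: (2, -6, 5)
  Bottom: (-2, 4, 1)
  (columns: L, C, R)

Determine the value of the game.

-2/7

Row minima: Top → -6, Bottom → -2; maximin = -2.
Column maxima: L → 2, C → 4, R → 5; minimax = 2.
-2 ≠ 2, so there is no saddle point; optimal play is mixed.
R is strictly dominated by L (it gives Player I strictly more in every row), so Player II never plays it.
On the remaining 2×2 (Top, Bottom vs L, C):
Let Player I play Top with probability p. Expected payoff against L: 2p + (-2)(1−p) = 4p − 2; against C: (-6)p + 4(1−p) = −10p + 4.
Setting these equal: 4p − 2 = −10p + 4 ⇒ 14p = 6 ⇒ p = 3/7, and the value is (4)·(3/7) − 2 = -2/7.
For Player II: with q = P(L), equating Top's and Bottom's payoffs gives 8q − 6 = −6q + 4 ⇒ q = 5/7.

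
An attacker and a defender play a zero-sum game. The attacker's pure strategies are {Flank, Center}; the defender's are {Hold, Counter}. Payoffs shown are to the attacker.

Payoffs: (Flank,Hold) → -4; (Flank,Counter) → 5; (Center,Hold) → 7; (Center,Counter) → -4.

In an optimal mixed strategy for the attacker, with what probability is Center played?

9/20

Row minima: Flank → -4, Center → -4; maximin = -4.
Column maxima: Hold → 7, Counter → 5; minimax = 5.
-4 ≠ 5, so there is no saddle point; optimal play is mixed.
Let the attacker play Flank with probability p. Expected payoff against Hold: (-4)p + 7(1−p) = −11p + 7; against Counter: 5p + (-4)(1−p) = 9p − 4.
Setting these equal: −11p + 7 = 9p − 4 ⇒ −20p = -11 ⇒ p = 11/20, and the value is (-11)·(11/20) + 7 = 19/20.
For the defender: with q = P(Hold), equating Flank's and Center's payoffs gives −9q + 5 = 11q − 4 ⇒ q = 9/20.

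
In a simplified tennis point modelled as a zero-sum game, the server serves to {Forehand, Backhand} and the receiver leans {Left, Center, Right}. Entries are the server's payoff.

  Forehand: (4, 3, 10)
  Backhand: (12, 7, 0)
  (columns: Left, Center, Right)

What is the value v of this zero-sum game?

5

Row minima: Forehand → 3, Backhand → 0; maximin = 3.
Column maxima: Left → 12, Center → 7, Right → 10; minimax = 7.
3 ≠ 7, so there is no saddle point; optimal play is mixed.
Left is strictly dominated by Center (it gives the server strictly more in every row), so the receiver never plays it.
On the remaining 2×2 (Forehand, Backhand vs Center, Right):
Let the server play Forehand with probability p. Expected payoff against Center: 3p + 7(1−p) = −4p + 7; against Right: 10p + 0(1−p) = 10p.
Setting these equal: −4p + 7 = 10p ⇒ −14p = -7 ⇒ p = 1/2, and the value is (-4)·(1/2) + 7 = 5.
For the receiver: with q = P(Center), equating Forehand's and Backhand's payoffs gives −7q + 10 = 7q ⇒ q = 5/7.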